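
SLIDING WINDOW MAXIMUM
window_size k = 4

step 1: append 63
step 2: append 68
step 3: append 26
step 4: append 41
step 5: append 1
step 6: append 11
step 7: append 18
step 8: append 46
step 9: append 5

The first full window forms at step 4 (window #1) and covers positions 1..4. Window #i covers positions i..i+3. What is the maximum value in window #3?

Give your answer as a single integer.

step 1: append 63 -> window=[63] (not full yet)
step 2: append 68 -> window=[63, 68] (not full yet)
step 3: append 26 -> window=[63, 68, 26] (not full yet)
step 4: append 41 -> window=[63, 68, 26, 41] -> max=68
step 5: append 1 -> window=[68, 26, 41, 1] -> max=68
step 6: append 11 -> window=[26, 41, 1, 11] -> max=41
Window #3 max = 41

Answer: 41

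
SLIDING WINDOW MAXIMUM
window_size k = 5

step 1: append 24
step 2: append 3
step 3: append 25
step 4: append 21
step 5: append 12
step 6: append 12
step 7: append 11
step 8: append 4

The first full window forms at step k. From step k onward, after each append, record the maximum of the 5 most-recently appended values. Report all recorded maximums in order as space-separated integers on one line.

Answer: 25 25 25 21

Derivation:
step 1: append 24 -> window=[24] (not full yet)
step 2: append 3 -> window=[24, 3] (not full yet)
step 3: append 25 -> window=[24, 3, 25] (not full yet)
step 4: append 21 -> window=[24, 3, 25, 21] (not full yet)
step 5: append 12 -> window=[24, 3, 25, 21, 12] -> max=25
step 6: append 12 -> window=[3, 25, 21, 12, 12] -> max=25
step 7: append 11 -> window=[25, 21, 12, 12, 11] -> max=25
step 8: append 4 -> window=[21, 12, 12, 11, 4] -> max=21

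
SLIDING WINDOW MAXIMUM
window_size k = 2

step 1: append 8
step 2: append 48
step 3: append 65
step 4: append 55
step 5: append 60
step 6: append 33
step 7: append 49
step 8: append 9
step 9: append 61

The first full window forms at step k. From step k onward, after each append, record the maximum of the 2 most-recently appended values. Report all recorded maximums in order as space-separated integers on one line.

step 1: append 8 -> window=[8] (not full yet)
step 2: append 48 -> window=[8, 48] -> max=48
step 3: append 65 -> window=[48, 65] -> max=65
step 4: append 55 -> window=[65, 55] -> max=65
step 5: append 60 -> window=[55, 60] -> max=60
step 6: append 33 -> window=[60, 33] -> max=60
step 7: append 49 -> window=[33, 49] -> max=49
step 8: append 9 -> window=[49, 9] -> max=49
step 9: append 61 -> window=[9, 61] -> max=61

Answer: 48 65 65 60 60 49 49 61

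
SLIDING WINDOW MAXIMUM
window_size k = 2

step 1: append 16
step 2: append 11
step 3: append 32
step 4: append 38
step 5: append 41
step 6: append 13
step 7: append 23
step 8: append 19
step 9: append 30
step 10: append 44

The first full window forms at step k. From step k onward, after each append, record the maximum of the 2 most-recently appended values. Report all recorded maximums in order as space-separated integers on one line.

Answer: 16 32 38 41 41 23 23 30 44

Derivation:
step 1: append 16 -> window=[16] (not full yet)
step 2: append 11 -> window=[16, 11] -> max=16
step 3: append 32 -> window=[11, 32] -> max=32
step 4: append 38 -> window=[32, 38] -> max=38
step 5: append 41 -> window=[38, 41] -> max=41
step 6: append 13 -> window=[41, 13] -> max=41
step 7: append 23 -> window=[13, 23] -> max=23
step 8: append 19 -> window=[23, 19] -> max=23
step 9: append 30 -> window=[19, 30] -> max=30
step 10: append 44 -> window=[30, 44] -> max=44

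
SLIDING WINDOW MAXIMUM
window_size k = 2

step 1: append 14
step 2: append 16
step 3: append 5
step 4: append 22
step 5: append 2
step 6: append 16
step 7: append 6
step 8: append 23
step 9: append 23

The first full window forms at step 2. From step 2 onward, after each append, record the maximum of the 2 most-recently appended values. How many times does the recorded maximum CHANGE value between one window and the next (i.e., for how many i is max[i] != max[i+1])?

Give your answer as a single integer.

step 1: append 14 -> window=[14] (not full yet)
step 2: append 16 -> window=[14, 16] -> max=16
step 3: append 5 -> window=[16, 5] -> max=16
step 4: append 22 -> window=[5, 22] -> max=22
step 5: append 2 -> window=[22, 2] -> max=22
step 6: append 16 -> window=[2, 16] -> max=16
step 7: append 6 -> window=[16, 6] -> max=16
step 8: append 23 -> window=[6, 23] -> max=23
step 9: append 23 -> window=[23, 23] -> max=23
Recorded maximums: 16 16 22 22 16 16 23 23
Changes between consecutive maximums: 3

Answer: 3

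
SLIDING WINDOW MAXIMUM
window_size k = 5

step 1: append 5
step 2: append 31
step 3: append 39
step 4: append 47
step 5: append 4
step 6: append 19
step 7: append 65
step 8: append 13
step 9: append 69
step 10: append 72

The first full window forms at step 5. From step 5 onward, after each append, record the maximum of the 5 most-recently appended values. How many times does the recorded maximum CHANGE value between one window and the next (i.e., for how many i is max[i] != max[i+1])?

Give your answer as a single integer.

step 1: append 5 -> window=[5] (not full yet)
step 2: append 31 -> window=[5, 31] (not full yet)
step 3: append 39 -> window=[5, 31, 39] (not full yet)
step 4: append 47 -> window=[5, 31, 39, 47] (not full yet)
step 5: append 4 -> window=[5, 31, 39, 47, 4] -> max=47
step 6: append 19 -> window=[31, 39, 47, 4, 19] -> max=47
step 7: append 65 -> window=[39, 47, 4, 19, 65] -> max=65
step 8: append 13 -> window=[47, 4, 19, 65, 13] -> max=65
step 9: append 69 -> window=[4, 19, 65, 13, 69] -> max=69
step 10: append 72 -> window=[19, 65, 13, 69, 72] -> max=72
Recorded maximums: 47 47 65 65 69 72
Changes between consecutive maximums: 3

Answer: 3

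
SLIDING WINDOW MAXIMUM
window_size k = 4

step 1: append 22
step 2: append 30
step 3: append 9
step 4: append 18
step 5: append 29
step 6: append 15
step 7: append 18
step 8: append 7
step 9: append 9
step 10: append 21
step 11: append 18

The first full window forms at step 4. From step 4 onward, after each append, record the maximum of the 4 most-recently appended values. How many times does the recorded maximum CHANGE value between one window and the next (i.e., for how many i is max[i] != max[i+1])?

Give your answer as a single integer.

Answer: 3

Derivation:
step 1: append 22 -> window=[22] (not full yet)
step 2: append 30 -> window=[22, 30] (not full yet)
step 3: append 9 -> window=[22, 30, 9] (not full yet)
step 4: append 18 -> window=[22, 30, 9, 18] -> max=30
step 5: append 29 -> window=[30, 9, 18, 29] -> max=30
step 6: append 15 -> window=[9, 18, 29, 15] -> max=29
step 7: append 18 -> window=[18, 29, 15, 18] -> max=29
step 8: append 7 -> window=[29, 15, 18, 7] -> max=29
step 9: append 9 -> window=[15, 18, 7, 9] -> max=18
step 10: append 21 -> window=[18, 7, 9, 21] -> max=21
step 11: append 18 -> window=[7, 9, 21, 18] -> max=21
Recorded maximums: 30 30 29 29 29 18 21 21
Changes between consecutive maximums: 3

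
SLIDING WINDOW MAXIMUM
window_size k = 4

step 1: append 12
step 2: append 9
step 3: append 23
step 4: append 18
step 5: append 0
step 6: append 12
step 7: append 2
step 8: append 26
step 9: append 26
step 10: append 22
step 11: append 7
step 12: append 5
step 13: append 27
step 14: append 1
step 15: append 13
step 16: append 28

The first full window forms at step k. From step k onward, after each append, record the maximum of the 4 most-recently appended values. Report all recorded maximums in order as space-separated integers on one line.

step 1: append 12 -> window=[12] (not full yet)
step 2: append 9 -> window=[12, 9] (not full yet)
step 3: append 23 -> window=[12, 9, 23] (not full yet)
step 4: append 18 -> window=[12, 9, 23, 18] -> max=23
step 5: append 0 -> window=[9, 23, 18, 0] -> max=23
step 6: append 12 -> window=[23, 18, 0, 12] -> max=23
step 7: append 2 -> window=[18, 0, 12, 2] -> max=18
step 8: append 26 -> window=[0, 12, 2, 26] -> max=26
step 9: append 26 -> window=[12, 2, 26, 26] -> max=26
step 10: append 22 -> window=[2, 26, 26, 22] -> max=26
step 11: append 7 -> window=[26, 26, 22, 7] -> max=26
step 12: append 5 -> window=[26, 22, 7, 5] -> max=26
step 13: append 27 -> window=[22, 7, 5, 27] -> max=27
step 14: append 1 -> window=[7, 5, 27, 1] -> max=27
step 15: append 13 -> window=[5, 27, 1, 13] -> max=27
step 16: append 28 -> window=[27, 1, 13, 28] -> max=28

Answer: 23 23 23 18 26 26 26 26 26 27 27 27 28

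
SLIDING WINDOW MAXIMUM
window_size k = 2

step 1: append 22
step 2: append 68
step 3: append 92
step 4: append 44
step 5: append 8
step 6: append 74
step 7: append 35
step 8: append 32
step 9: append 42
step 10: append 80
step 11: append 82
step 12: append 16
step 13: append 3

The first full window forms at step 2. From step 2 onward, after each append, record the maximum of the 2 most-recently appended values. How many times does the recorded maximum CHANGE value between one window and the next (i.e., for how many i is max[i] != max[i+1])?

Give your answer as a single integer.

Answer: 8

Derivation:
step 1: append 22 -> window=[22] (not full yet)
step 2: append 68 -> window=[22, 68] -> max=68
step 3: append 92 -> window=[68, 92] -> max=92
step 4: append 44 -> window=[92, 44] -> max=92
step 5: append 8 -> window=[44, 8] -> max=44
step 6: append 74 -> window=[8, 74] -> max=74
step 7: append 35 -> window=[74, 35] -> max=74
step 8: append 32 -> window=[35, 32] -> max=35
step 9: append 42 -> window=[32, 42] -> max=42
step 10: append 80 -> window=[42, 80] -> max=80
step 11: append 82 -> window=[80, 82] -> max=82
step 12: append 16 -> window=[82, 16] -> max=82
step 13: append 3 -> window=[16, 3] -> max=16
Recorded maximums: 68 92 92 44 74 74 35 42 80 82 82 16
Changes between consecutive maximums: 8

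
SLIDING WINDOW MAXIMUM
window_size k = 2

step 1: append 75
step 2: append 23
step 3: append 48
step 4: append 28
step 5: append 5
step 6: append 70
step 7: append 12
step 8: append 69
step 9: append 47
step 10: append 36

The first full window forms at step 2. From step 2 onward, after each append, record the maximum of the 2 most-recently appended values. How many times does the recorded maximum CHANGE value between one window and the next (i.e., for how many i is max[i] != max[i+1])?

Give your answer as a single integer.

step 1: append 75 -> window=[75] (not full yet)
step 2: append 23 -> window=[75, 23] -> max=75
step 3: append 48 -> window=[23, 48] -> max=48
step 4: append 28 -> window=[48, 28] -> max=48
step 5: append 5 -> window=[28, 5] -> max=28
step 6: append 70 -> window=[5, 70] -> max=70
step 7: append 12 -> window=[70, 12] -> max=70
step 8: append 69 -> window=[12, 69] -> max=69
step 9: append 47 -> window=[69, 47] -> max=69
step 10: append 36 -> window=[47, 36] -> max=47
Recorded maximums: 75 48 48 28 70 70 69 69 47
Changes between consecutive maximums: 5

Answer: 5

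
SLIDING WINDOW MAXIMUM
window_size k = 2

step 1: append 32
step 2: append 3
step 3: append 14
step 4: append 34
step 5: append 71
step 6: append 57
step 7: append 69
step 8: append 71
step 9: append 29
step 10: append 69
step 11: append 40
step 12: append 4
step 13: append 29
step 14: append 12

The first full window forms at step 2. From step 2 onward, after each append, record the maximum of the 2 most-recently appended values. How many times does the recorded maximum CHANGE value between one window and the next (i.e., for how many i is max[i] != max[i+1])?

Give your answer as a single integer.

step 1: append 32 -> window=[32] (not full yet)
step 2: append 3 -> window=[32, 3] -> max=32
step 3: append 14 -> window=[3, 14] -> max=14
step 4: append 34 -> window=[14, 34] -> max=34
step 5: append 71 -> window=[34, 71] -> max=71
step 6: append 57 -> window=[71, 57] -> max=71
step 7: append 69 -> window=[57, 69] -> max=69
step 8: append 71 -> window=[69, 71] -> max=71
step 9: append 29 -> window=[71, 29] -> max=71
step 10: append 69 -> window=[29, 69] -> max=69
step 11: append 40 -> window=[69, 40] -> max=69
step 12: append 4 -> window=[40, 4] -> max=40
step 13: append 29 -> window=[4, 29] -> max=29
step 14: append 12 -> window=[29, 12] -> max=29
Recorded maximums: 32 14 34 71 71 69 71 71 69 69 40 29 29
Changes between consecutive maximums: 8

Answer: 8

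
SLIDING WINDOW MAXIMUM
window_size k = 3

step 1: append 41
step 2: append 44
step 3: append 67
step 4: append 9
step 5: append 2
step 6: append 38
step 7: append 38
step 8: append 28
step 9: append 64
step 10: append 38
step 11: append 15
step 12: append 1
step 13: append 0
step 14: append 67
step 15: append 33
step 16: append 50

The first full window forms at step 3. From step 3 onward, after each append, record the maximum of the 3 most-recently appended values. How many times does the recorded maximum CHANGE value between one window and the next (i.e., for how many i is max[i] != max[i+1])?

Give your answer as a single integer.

step 1: append 41 -> window=[41] (not full yet)
step 2: append 44 -> window=[41, 44] (not full yet)
step 3: append 67 -> window=[41, 44, 67] -> max=67
step 4: append 9 -> window=[44, 67, 9] -> max=67
step 5: append 2 -> window=[67, 9, 2] -> max=67
step 6: append 38 -> window=[9, 2, 38] -> max=38
step 7: append 38 -> window=[2, 38, 38] -> max=38
step 8: append 28 -> window=[38, 38, 28] -> max=38
step 9: append 64 -> window=[38, 28, 64] -> max=64
step 10: append 38 -> window=[28, 64, 38] -> max=64
step 11: append 15 -> window=[64, 38, 15] -> max=64
step 12: append 1 -> window=[38, 15, 1] -> max=38
step 13: append 0 -> window=[15, 1, 0] -> max=15
step 14: append 67 -> window=[1, 0, 67] -> max=67
step 15: append 33 -> window=[0, 67, 33] -> max=67
step 16: append 50 -> window=[67, 33, 50] -> max=67
Recorded maximums: 67 67 67 38 38 38 64 64 64 38 15 67 67 67
Changes between consecutive maximums: 5

Answer: 5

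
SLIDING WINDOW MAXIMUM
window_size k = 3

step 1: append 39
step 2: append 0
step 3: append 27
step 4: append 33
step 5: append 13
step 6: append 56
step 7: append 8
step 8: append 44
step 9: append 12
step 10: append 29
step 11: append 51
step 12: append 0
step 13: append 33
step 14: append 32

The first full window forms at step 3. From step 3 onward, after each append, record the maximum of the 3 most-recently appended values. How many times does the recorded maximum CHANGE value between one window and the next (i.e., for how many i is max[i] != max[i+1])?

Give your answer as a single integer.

step 1: append 39 -> window=[39] (not full yet)
step 2: append 0 -> window=[39, 0] (not full yet)
step 3: append 27 -> window=[39, 0, 27] -> max=39
step 4: append 33 -> window=[0, 27, 33] -> max=33
step 5: append 13 -> window=[27, 33, 13] -> max=33
step 6: append 56 -> window=[33, 13, 56] -> max=56
step 7: append 8 -> window=[13, 56, 8] -> max=56
step 8: append 44 -> window=[56, 8, 44] -> max=56
step 9: append 12 -> window=[8, 44, 12] -> max=44
step 10: append 29 -> window=[44, 12, 29] -> max=44
step 11: append 51 -> window=[12, 29, 51] -> max=51
step 12: append 0 -> window=[29, 51, 0] -> max=51
step 13: append 33 -> window=[51, 0, 33] -> max=51
step 14: append 32 -> window=[0, 33, 32] -> max=33
Recorded maximums: 39 33 33 56 56 56 44 44 51 51 51 33
Changes between consecutive maximums: 5

Answer: 5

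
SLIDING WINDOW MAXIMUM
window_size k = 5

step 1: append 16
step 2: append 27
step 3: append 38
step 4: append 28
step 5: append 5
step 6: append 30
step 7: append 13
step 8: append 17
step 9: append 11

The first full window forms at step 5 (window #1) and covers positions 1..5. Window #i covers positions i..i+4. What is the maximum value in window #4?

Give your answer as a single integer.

step 1: append 16 -> window=[16] (not full yet)
step 2: append 27 -> window=[16, 27] (not full yet)
step 3: append 38 -> window=[16, 27, 38] (not full yet)
step 4: append 28 -> window=[16, 27, 38, 28] (not full yet)
step 5: append 5 -> window=[16, 27, 38, 28, 5] -> max=38
step 6: append 30 -> window=[27, 38, 28, 5, 30] -> max=38
step 7: append 13 -> window=[38, 28, 5, 30, 13] -> max=38
step 8: append 17 -> window=[28, 5, 30, 13, 17] -> max=30
Window #4 max = 30

Answer: 30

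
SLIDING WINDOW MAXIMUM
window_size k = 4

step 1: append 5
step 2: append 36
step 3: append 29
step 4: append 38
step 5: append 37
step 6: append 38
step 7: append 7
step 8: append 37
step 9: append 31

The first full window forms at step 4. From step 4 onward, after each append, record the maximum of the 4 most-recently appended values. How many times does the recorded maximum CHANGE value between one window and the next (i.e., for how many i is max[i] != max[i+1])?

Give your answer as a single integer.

Answer: 0

Derivation:
step 1: append 5 -> window=[5] (not full yet)
step 2: append 36 -> window=[5, 36] (not full yet)
step 3: append 29 -> window=[5, 36, 29] (not full yet)
step 4: append 38 -> window=[5, 36, 29, 38] -> max=38
step 5: append 37 -> window=[36, 29, 38, 37] -> max=38
step 6: append 38 -> window=[29, 38, 37, 38] -> max=38
step 7: append 7 -> window=[38, 37, 38, 7] -> max=38
step 8: append 37 -> window=[37, 38, 7, 37] -> max=38
step 9: append 31 -> window=[38, 7, 37, 31] -> max=38
Recorded maximums: 38 38 38 38 38 38
Changes between consecutive maximums: 0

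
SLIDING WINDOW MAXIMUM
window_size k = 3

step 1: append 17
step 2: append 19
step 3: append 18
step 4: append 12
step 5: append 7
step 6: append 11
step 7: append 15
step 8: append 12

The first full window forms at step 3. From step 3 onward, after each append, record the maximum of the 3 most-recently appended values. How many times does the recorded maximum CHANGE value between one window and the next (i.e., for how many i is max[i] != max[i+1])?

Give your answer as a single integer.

step 1: append 17 -> window=[17] (not full yet)
step 2: append 19 -> window=[17, 19] (not full yet)
step 3: append 18 -> window=[17, 19, 18] -> max=19
step 4: append 12 -> window=[19, 18, 12] -> max=19
step 5: append 7 -> window=[18, 12, 7] -> max=18
step 6: append 11 -> window=[12, 7, 11] -> max=12
step 7: append 15 -> window=[7, 11, 15] -> max=15
step 8: append 12 -> window=[11, 15, 12] -> max=15
Recorded maximums: 19 19 18 12 15 15
Changes between consecutive maximums: 3

Answer: 3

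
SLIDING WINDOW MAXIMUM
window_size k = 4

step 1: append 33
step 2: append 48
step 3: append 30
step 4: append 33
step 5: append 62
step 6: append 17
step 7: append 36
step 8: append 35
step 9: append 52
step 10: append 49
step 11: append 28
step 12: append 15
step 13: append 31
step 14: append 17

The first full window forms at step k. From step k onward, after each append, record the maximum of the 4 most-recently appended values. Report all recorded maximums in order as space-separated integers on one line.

step 1: append 33 -> window=[33] (not full yet)
step 2: append 48 -> window=[33, 48] (not full yet)
step 3: append 30 -> window=[33, 48, 30] (not full yet)
step 4: append 33 -> window=[33, 48, 30, 33] -> max=48
step 5: append 62 -> window=[48, 30, 33, 62] -> max=62
step 6: append 17 -> window=[30, 33, 62, 17] -> max=62
step 7: append 36 -> window=[33, 62, 17, 36] -> max=62
step 8: append 35 -> window=[62, 17, 36, 35] -> max=62
step 9: append 52 -> window=[17, 36, 35, 52] -> max=52
step 10: append 49 -> window=[36, 35, 52, 49] -> max=52
step 11: append 28 -> window=[35, 52, 49, 28] -> max=52
step 12: append 15 -> window=[52, 49, 28, 15] -> max=52
step 13: append 31 -> window=[49, 28, 15, 31] -> max=49
step 14: append 17 -> window=[28, 15, 31, 17] -> max=31

Answer: 48 62 62 62 62 52 52 52 52 49 31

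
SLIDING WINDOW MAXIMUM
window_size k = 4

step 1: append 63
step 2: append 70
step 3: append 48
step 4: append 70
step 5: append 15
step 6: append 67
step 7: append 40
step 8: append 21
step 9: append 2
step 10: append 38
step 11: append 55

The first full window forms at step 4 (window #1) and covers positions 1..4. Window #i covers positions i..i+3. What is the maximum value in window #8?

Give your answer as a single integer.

Answer: 55

Derivation:
step 1: append 63 -> window=[63] (not full yet)
step 2: append 70 -> window=[63, 70] (not full yet)
step 3: append 48 -> window=[63, 70, 48] (not full yet)
step 4: append 70 -> window=[63, 70, 48, 70] -> max=70
step 5: append 15 -> window=[70, 48, 70, 15] -> max=70
step 6: append 67 -> window=[48, 70, 15, 67] -> max=70
step 7: append 40 -> window=[70, 15, 67, 40] -> max=70
step 8: append 21 -> window=[15, 67, 40, 21] -> max=67
step 9: append 2 -> window=[67, 40, 21, 2] -> max=67
step 10: append 38 -> window=[40, 21, 2, 38] -> max=40
step 11: append 55 -> window=[21, 2, 38, 55] -> max=55
Window #8 max = 55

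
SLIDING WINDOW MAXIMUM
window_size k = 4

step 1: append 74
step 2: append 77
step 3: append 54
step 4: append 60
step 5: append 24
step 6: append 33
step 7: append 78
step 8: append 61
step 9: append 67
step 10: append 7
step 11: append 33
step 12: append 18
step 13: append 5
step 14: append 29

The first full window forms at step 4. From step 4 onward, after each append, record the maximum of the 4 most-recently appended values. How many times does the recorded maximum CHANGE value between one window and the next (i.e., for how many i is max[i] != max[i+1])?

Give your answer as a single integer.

Answer: 4

Derivation:
step 1: append 74 -> window=[74] (not full yet)
step 2: append 77 -> window=[74, 77] (not full yet)
step 3: append 54 -> window=[74, 77, 54] (not full yet)
step 4: append 60 -> window=[74, 77, 54, 60] -> max=77
step 5: append 24 -> window=[77, 54, 60, 24] -> max=77
step 6: append 33 -> window=[54, 60, 24, 33] -> max=60
step 7: append 78 -> window=[60, 24, 33, 78] -> max=78
step 8: append 61 -> window=[24, 33, 78, 61] -> max=78
step 9: append 67 -> window=[33, 78, 61, 67] -> max=78
step 10: append 7 -> window=[78, 61, 67, 7] -> max=78
step 11: append 33 -> window=[61, 67, 7, 33] -> max=67
step 12: append 18 -> window=[67, 7, 33, 18] -> max=67
step 13: append 5 -> window=[7, 33, 18, 5] -> max=33
step 14: append 29 -> window=[33, 18, 5, 29] -> max=33
Recorded maximums: 77 77 60 78 78 78 78 67 67 33 33
Changes between consecutive maximums: 4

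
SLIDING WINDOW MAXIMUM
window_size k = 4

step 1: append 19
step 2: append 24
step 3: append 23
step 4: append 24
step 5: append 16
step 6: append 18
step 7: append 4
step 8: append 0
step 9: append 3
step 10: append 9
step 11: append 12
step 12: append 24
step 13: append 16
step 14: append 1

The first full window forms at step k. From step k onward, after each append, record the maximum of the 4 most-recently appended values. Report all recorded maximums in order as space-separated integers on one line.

step 1: append 19 -> window=[19] (not full yet)
step 2: append 24 -> window=[19, 24] (not full yet)
step 3: append 23 -> window=[19, 24, 23] (not full yet)
step 4: append 24 -> window=[19, 24, 23, 24] -> max=24
step 5: append 16 -> window=[24, 23, 24, 16] -> max=24
step 6: append 18 -> window=[23, 24, 16, 18] -> max=24
step 7: append 4 -> window=[24, 16, 18, 4] -> max=24
step 8: append 0 -> window=[16, 18, 4, 0] -> max=18
step 9: append 3 -> window=[18, 4, 0, 3] -> max=18
step 10: append 9 -> window=[4, 0, 3, 9] -> max=9
step 11: append 12 -> window=[0, 3, 9, 12] -> max=12
step 12: append 24 -> window=[3, 9, 12, 24] -> max=24
step 13: append 16 -> window=[9, 12, 24, 16] -> max=24
step 14: append 1 -> window=[12, 24, 16, 1] -> max=24

Answer: 24 24 24 24 18 18 9 12 24 24 24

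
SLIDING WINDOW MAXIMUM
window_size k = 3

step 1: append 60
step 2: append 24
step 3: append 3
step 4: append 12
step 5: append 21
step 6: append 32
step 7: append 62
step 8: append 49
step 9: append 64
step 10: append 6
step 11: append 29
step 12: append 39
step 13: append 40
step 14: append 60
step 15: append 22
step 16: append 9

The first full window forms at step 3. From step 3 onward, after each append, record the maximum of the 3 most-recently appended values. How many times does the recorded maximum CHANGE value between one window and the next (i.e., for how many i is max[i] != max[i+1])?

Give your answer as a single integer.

step 1: append 60 -> window=[60] (not full yet)
step 2: append 24 -> window=[60, 24] (not full yet)
step 3: append 3 -> window=[60, 24, 3] -> max=60
step 4: append 12 -> window=[24, 3, 12] -> max=24
step 5: append 21 -> window=[3, 12, 21] -> max=21
step 6: append 32 -> window=[12, 21, 32] -> max=32
step 7: append 62 -> window=[21, 32, 62] -> max=62
step 8: append 49 -> window=[32, 62, 49] -> max=62
step 9: append 64 -> window=[62, 49, 64] -> max=64
step 10: append 6 -> window=[49, 64, 6] -> max=64
step 11: append 29 -> window=[64, 6, 29] -> max=64
step 12: append 39 -> window=[6, 29, 39] -> max=39
step 13: append 40 -> window=[29, 39, 40] -> max=40
step 14: append 60 -> window=[39, 40, 60] -> max=60
step 15: append 22 -> window=[40, 60, 22] -> max=60
step 16: append 9 -> window=[60, 22, 9] -> max=60
Recorded maximums: 60 24 21 32 62 62 64 64 64 39 40 60 60 60
Changes between consecutive maximums: 8

Answer: 8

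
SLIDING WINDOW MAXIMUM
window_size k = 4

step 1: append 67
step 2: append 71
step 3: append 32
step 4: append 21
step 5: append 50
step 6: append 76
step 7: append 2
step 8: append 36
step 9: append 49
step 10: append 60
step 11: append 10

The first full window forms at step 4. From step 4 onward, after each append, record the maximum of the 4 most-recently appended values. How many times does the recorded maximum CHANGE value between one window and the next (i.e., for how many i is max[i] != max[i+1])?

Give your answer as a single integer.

step 1: append 67 -> window=[67] (not full yet)
step 2: append 71 -> window=[67, 71] (not full yet)
step 3: append 32 -> window=[67, 71, 32] (not full yet)
step 4: append 21 -> window=[67, 71, 32, 21] -> max=71
step 5: append 50 -> window=[71, 32, 21, 50] -> max=71
step 6: append 76 -> window=[32, 21, 50, 76] -> max=76
step 7: append 2 -> window=[21, 50, 76, 2] -> max=76
step 8: append 36 -> window=[50, 76, 2, 36] -> max=76
step 9: append 49 -> window=[76, 2, 36, 49] -> max=76
step 10: append 60 -> window=[2, 36, 49, 60] -> max=60
step 11: append 10 -> window=[36, 49, 60, 10] -> max=60
Recorded maximums: 71 71 76 76 76 76 60 60
Changes between consecutive maximums: 2

Answer: 2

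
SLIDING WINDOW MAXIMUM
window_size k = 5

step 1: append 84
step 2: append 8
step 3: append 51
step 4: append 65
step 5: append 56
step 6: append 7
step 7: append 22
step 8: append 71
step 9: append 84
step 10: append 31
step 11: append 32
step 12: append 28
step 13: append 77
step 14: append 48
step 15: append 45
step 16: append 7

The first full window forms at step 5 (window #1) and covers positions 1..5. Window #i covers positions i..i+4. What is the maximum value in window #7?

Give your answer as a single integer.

Answer: 84

Derivation:
step 1: append 84 -> window=[84] (not full yet)
step 2: append 8 -> window=[84, 8] (not full yet)
step 3: append 51 -> window=[84, 8, 51] (not full yet)
step 4: append 65 -> window=[84, 8, 51, 65] (not full yet)
step 5: append 56 -> window=[84, 8, 51, 65, 56] -> max=84
step 6: append 7 -> window=[8, 51, 65, 56, 7] -> max=65
step 7: append 22 -> window=[51, 65, 56, 7, 22] -> max=65
step 8: append 71 -> window=[65, 56, 7, 22, 71] -> max=71
step 9: append 84 -> window=[56, 7, 22, 71, 84] -> max=84
step 10: append 31 -> window=[7, 22, 71, 84, 31] -> max=84
step 11: append 32 -> window=[22, 71, 84, 31, 32] -> max=84
Window #7 max = 84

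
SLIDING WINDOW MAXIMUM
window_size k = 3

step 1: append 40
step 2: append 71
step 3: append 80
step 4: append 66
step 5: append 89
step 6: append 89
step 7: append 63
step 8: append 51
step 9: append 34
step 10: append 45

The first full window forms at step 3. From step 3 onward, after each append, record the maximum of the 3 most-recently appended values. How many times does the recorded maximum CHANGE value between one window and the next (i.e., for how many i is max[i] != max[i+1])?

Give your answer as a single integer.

Answer: 3

Derivation:
step 1: append 40 -> window=[40] (not full yet)
step 2: append 71 -> window=[40, 71] (not full yet)
step 3: append 80 -> window=[40, 71, 80] -> max=80
step 4: append 66 -> window=[71, 80, 66] -> max=80
step 5: append 89 -> window=[80, 66, 89] -> max=89
step 6: append 89 -> window=[66, 89, 89] -> max=89
step 7: append 63 -> window=[89, 89, 63] -> max=89
step 8: append 51 -> window=[89, 63, 51] -> max=89
step 9: append 34 -> window=[63, 51, 34] -> max=63
step 10: append 45 -> window=[51, 34, 45] -> max=51
Recorded maximums: 80 80 89 89 89 89 63 51
Changes between consecutive maximums: 3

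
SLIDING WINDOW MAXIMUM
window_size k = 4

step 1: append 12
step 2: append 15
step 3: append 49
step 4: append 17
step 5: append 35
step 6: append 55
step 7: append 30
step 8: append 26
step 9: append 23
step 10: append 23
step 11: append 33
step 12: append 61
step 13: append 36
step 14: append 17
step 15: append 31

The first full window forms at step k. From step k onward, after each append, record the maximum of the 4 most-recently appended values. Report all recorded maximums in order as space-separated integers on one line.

step 1: append 12 -> window=[12] (not full yet)
step 2: append 15 -> window=[12, 15] (not full yet)
step 3: append 49 -> window=[12, 15, 49] (not full yet)
step 4: append 17 -> window=[12, 15, 49, 17] -> max=49
step 5: append 35 -> window=[15, 49, 17, 35] -> max=49
step 6: append 55 -> window=[49, 17, 35, 55] -> max=55
step 7: append 30 -> window=[17, 35, 55, 30] -> max=55
step 8: append 26 -> window=[35, 55, 30, 26] -> max=55
step 9: append 23 -> window=[55, 30, 26, 23] -> max=55
step 10: append 23 -> window=[30, 26, 23, 23] -> max=30
step 11: append 33 -> window=[26, 23, 23, 33] -> max=33
step 12: append 61 -> window=[23, 23, 33, 61] -> max=61
step 13: append 36 -> window=[23, 33, 61, 36] -> max=61
step 14: append 17 -> window=[33, 61, 36, 17] -> max=61
step 15: append 31 -> window=[61, 36, 17, 31] -> max=61

Answer: 49 49 55 55 55 55 30 33 61 61 61 61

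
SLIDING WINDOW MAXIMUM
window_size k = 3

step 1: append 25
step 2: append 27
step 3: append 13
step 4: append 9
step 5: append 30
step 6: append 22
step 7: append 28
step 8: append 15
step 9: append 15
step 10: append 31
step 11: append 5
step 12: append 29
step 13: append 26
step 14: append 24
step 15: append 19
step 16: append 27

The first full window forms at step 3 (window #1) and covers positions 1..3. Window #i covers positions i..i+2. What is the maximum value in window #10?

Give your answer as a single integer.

step 1: append 25 -> window=[25] (not full yet)
step 2: append 27 -> window=[25, 27] (not full yet)
step 3: append 13 -> window=[25, 27, 13] -> max=27
step 4: append 9 -> window=[27, 13, 9] -> max=27
step 5: append 30 -> window=[13, 9, 30] -> max=30
step 6: append 22 -> window=[9, 30, 22] -> max=30
step 7: append 28 -> window=[30, 22, 28] -> max=30
step 8: append 15 -> window=[22, 28, 15] -> max=28
step 9: append 15 -> window=[28, 15, 15] -> max=28
step 10: append 31 -> window=[15, 15, 31] -> max=31
step 11: append 5 -> window=[15, 31, 5] -> max=31
step 12: append 29 -> window=[31, 5, 29] -> max=31
Window #10 max = 31

Answer: 31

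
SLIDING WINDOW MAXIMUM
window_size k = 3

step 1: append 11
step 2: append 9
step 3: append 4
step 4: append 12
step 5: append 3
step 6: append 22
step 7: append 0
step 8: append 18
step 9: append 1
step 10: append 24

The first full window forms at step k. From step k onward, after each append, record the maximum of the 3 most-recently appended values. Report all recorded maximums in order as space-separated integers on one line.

step 1: append 11 -> window=[11] (not full yet)
step 2: append 9 -> window=[11, 9] (not full yet)
step 3: append 4 -> window=[11, 9, 4] -> max=11
step 4: append 12 -> window=[9, 4, 12] -> max=12
step 5: append 3 -> window=[4, 12, 3] -> max=12
step 6: append 22 -> window=[12, 3, 22] -> max=22
step 7: append 0 -> window=[3, 22, 0] -> max=22
step 8: append 18 -> window=[22, 0, 18] -> max=22
step 9: append 1 -> window=[0, 18, 1] -> max=18
step 10: append 24 -> window=[18, 1, 24] -> max=24

Answer: 11 12 12 22 22 22 18 24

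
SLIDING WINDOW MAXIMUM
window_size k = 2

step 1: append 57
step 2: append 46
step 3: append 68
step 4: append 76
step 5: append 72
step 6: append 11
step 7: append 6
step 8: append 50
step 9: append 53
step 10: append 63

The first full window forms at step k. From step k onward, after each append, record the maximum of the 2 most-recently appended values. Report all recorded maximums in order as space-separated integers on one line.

step 1: append 57 -> window=[57] (not full yet)
step 2: append 46 -> window=[57, 46] -> max=57
step 3: append 68 -> window=[46, 68] -> max=68
step 4: append 76 -> window=[68, 76] -> max=76
step 5: append 72 -> window=[76, 72] -> max=76
step 6: append 11 -> window=[72, 11] -> max=72
step 7: append 6 -> window=[11, 6] -> max=11
step 8: append 50 -> window=[6, 50] -> max=50
step 9: append 53 -> window=[50, 53] -> max=53
step 10: append 63 -> window=[53, 63] -> max=63

Answer: 57 68 76 76 72 11 50 53 63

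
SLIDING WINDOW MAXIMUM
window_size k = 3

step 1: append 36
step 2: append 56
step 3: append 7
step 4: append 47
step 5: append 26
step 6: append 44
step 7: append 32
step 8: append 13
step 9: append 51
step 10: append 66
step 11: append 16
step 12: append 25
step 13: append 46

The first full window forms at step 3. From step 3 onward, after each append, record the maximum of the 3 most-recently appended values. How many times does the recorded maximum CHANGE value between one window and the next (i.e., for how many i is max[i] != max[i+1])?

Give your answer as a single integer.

Answer: 5

Derivation:
step 1: append 36 -> window=[36] (not full yet)
step 2: append 56 -> window=[36, 56] (not full yet)
step 3: append 7 -> window=[36, 56, 7] -> max=56
step 4: append 47 -> window=[56, 7, 47] -> max=56
step 5: append 26 -> window=[7, 47, 26] -> max=47
step 6: append 44 -> window=[47, 26, 44] -> max=47
step 7: append 32 -> window=[26, 44, 32] -> max=44
step 8: append 13 -> window=[44, 32, 13] -> max=44
step 9: append 51 -> window=[32, 13, 51] -> max=51
step 10: append 66 -> window=[13, 51, 66] -> max=66
step 11: append 16 -> window=[51, 66, 16] -> max=66
step 12: append 25 -> window=[66, 16, 25] -> max=66
step 13: append 46 -> window=[16, 25, 46] -> max=46
Recorded maximums: 56 56 47 47 44 44 51 66 66 66 46
Changes between consecutive maximums: 5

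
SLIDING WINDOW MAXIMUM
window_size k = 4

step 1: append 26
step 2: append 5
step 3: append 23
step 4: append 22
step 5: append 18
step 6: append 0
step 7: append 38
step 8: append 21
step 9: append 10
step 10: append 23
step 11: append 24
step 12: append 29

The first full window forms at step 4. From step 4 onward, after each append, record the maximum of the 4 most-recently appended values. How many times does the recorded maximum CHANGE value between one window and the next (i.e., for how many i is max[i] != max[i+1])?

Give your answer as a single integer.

step 1: append 26 -> window=[26] (not full yet)
step 2: append 5 -> window=[26, 5] (not full yet)
step 3: append 23 -> window=[26, 5, 23] (not full yet)
step 4: append 22 -> window=[26, 5, 23, 22] -> max=26
step 5: append 18 -> window=[5, 23, 22, 18] -> max=23
step 6: append 0 -> window=[23, 22, 18, 0] -> max=23
step 7: append 38 -> window=[22, 18, 0, 38] -> max=38
step 8: append 21 -> window=[18, 0, 38, 21] -> max=38
step 9: append 10 -> window=[0, 38, 21, 10] -> max=38
step 10: append 23 -> window=[38, 21, 10, 23] -> max=38
step 11: append 24 -> window=[21, 10, 23, 24] -> max=24
step 12: append 29 -> window=[10, 23, 24, 29] -> max=29
Recorded maximums: 26 23 23 38 38 38 38 24 29
Changes between consecutive maximums: 4

Answer: 4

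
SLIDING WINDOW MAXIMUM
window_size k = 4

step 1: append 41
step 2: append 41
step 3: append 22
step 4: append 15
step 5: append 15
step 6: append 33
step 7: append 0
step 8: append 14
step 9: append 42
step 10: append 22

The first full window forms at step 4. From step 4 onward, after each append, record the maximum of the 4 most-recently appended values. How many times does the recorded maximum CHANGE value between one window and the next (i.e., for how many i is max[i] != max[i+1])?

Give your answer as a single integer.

Answer: 2

Derivation:
step 1: append 41 -> window=[41] (not full yet)
step 2: append 41 -> window=[41, 41] (not full yet)
step 3: append 22 -> window=[41, 41, 22] (not full yet)
step 4: append 15 -> window=[41, 41, 22, 15] -> max=41
step 5: append 15 -> window=[41, 22, 15, 15] -> max=41
step 6: append 33 -> window=[22, 15, 15, 33] -> max=33
step 7: append 0 -> window=[15, 15, 33, 0] -> max=33
step 8: append 14 -> window=[15, 33, 0, 14] -> max=33
step 9: append 42 -> window=[33, 0, 14, 42] -> max=42
step 10: append 22 -> window=[0, 14, 42, 22] -> max=42
Recorded maximums: 41 41 33 33 33 42 42
Changes between consecutive maximums: 2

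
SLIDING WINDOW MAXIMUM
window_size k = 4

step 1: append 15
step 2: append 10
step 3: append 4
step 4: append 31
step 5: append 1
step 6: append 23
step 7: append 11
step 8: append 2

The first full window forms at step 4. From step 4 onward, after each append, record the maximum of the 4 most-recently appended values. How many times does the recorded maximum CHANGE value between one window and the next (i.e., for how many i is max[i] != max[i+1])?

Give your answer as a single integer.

Answer: 1

Derivation:
step 1: append 15 -> window=[15] (not full yet)
step 2: append 10 -> window=[15, 10] (not full yet)
step 3: append 4 -> window=[15, 10, 4] (not full yet)
step 4: append 31 -> window=[15, 10, 4, 31] -> max=31
step 5: append 1 -> window=[10, 4, 31, 1] -> max=31
step 6: append 23 -> window=[4, 31, 1, 23] -> max=31
step 7: append 11 -> window=[31, 1, 23, 11] -> max=31
step 8: append 2 -> window=[1, 23, 11, 2] -> max=23
Recorded maximums: 31 31 31 31 23
Changes between consecutive maximums: 1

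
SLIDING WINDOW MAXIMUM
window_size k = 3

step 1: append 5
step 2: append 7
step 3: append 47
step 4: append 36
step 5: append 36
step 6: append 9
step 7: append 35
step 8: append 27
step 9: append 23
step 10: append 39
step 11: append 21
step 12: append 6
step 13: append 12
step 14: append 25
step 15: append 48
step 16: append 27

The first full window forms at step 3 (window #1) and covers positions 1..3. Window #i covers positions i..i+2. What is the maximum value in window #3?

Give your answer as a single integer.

Answer: 47

Derivation:
step 1: append 5 -> window=[5] (not full yet)
step 2: append 7 -> window=[5, 7] (not full yet)
step 3: append 47 -> window=[5, 7, 47] -> max=47
step 4: append 36 -> window=[7, 47, 36] -> max=47
step 5: append 36 -> window=[47, 36, 36] -> max=47
Window #3 max = 47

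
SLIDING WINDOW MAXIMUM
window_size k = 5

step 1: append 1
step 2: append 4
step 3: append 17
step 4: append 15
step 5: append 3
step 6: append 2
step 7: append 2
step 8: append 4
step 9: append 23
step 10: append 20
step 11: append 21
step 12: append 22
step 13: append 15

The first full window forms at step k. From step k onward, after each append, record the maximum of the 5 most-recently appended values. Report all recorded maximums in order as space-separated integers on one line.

step 1: append 1 -> window=[1] (not full yet)
step 2: append 4 -> window=[1, 4] (not full yet)
step 3: append 17 -> window=[1, 4, 17] (not full yet)
step 4: append 15 -> window=[1, 4, 17, 15] (not full yet)
step 5: append 3 -> window=[1, 4, 17, 15, 3] -> max=17
step 6: append 2 -> window=[4, 17, 15, 3, 2] -> max=17
step 7: append 2 -> window=[17, 15, 3, 2, 2] -> max=17
step 8: append 4 -> window=[15, 3, 2, 2, 4] -> max=15
step 9: append 23 -> window=[3, 2, 2, 4, 23] -> max=23
step 10: append 20 -> window=[2, 2, 4, 23, 20] -> max=23
step 11: append 21 -> window=[2, 4, 23, 20, 21] -> max=23
step 12: append 22 -> window=[4, 23, 20, 21, 22] -> max=23
step 13: append 15 -> window=[23, 20, 21, 22, 15] -> max=23

Answer: 17 17 17 15 23 23 23 23 23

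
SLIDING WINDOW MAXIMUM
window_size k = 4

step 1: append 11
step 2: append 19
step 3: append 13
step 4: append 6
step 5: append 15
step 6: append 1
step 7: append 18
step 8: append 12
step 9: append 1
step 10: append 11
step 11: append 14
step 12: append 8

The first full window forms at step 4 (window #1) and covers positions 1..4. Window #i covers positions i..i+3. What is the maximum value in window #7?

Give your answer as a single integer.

step 1: append 11 -> window=[11] (not full yet)
step 2: append 19 -> window=[11, 19] (not full yet)
step 3: append 13 -> window=[11, 19, 13] (not full yet)
step 4: append 6 -> window=[11, 19, 13, 6] -> max=19
step 5: append 15 -> window=[19, 13, 6, 15] -> max=19
step 6: append 1 -> window=[13, 6, 15, 1] -> max=15
step 7: append 18 -> window=[6, 15, 1, 18] -> max=18
step 8: append 12 -> window=[15, 1, 18, 12] -> max=18
step 9: append 1 -> window=[1, 18, 12, 1] -> max=18
step 10: append 11 -> window=[18, 12, 1, 11] -> max=18
Window #7 max = 18

Answer: 18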